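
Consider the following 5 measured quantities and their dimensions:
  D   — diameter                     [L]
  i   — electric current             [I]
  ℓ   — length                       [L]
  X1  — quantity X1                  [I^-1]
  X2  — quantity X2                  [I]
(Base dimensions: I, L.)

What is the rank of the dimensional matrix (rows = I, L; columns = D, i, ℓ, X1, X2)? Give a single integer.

2

Dimensional matrix (I×L by D×i×ℓ×X1×X2):
  I: [ 0  1  0 -1  1]
  L: [ 1  0  1  0  0]
Echelon form has 2 nonzero rows (pivots: D,i)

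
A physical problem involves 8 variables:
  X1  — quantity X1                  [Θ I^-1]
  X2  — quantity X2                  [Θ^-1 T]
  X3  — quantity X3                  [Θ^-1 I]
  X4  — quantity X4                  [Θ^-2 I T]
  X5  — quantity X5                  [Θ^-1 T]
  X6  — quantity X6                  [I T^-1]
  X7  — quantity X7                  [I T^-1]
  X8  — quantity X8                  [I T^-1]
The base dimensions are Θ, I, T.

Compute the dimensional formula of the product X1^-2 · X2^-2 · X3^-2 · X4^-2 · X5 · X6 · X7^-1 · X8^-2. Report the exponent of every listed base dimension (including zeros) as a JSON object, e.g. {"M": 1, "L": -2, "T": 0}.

Dimensional matrix (Θ×I×T by X1×X2×X3×X4×X5×X6×X7×X8):
  Θ: [ 1 -1 -1 -2 -1  0  0  0]
  I: [-1  0  1  1  0  1  1  1]
  T: [ 0  1  0  1  1 -1 -1 -1]
  [Θ]: (-2)·1+(-2)·-1+(-2)·-1+(-2)·-2+(1)·-1+(1)·0+(-1)·0+(-2)·0 = 5
  [I]: (-2)·-1+(-2)·0+(-2)·1+(-2)·1+(1)·0+(1)·1+(-1)·1+(-2)·1 = -4
  [T]: (-2)·0+(-2)·1+(-2)·0+(-2)·1+(1)·1+(1)·-1+(-1)·-1+(-2)·-1 = -1
⇒ Θ^5 I^-4 T^-1

{"Θ": 5, "I": -4, "T": -1}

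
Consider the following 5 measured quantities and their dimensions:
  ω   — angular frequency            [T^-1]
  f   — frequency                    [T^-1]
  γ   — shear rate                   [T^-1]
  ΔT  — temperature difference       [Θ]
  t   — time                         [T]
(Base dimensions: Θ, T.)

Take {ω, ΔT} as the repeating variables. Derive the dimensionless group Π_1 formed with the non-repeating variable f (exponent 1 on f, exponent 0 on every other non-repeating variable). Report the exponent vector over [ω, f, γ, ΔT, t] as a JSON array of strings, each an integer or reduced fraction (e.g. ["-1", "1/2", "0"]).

Dimensional matrix (Θ×T by ω×f×γ×ΔT×t):
  Θ: [ 0  0  0  1  0]
  T: [-1 -1 -1  0  1]
Row reduction gives pivot columns ω,ΔT; rank = 2
Pivot set = {ω,ΔT}, free = {f,γ,t}
RREF:
  r0: [   1    1    1    0   -1]
  r1: [   0    0    0    1    0]
Fix exponent of f at 1, γ at 0, t at 0; solve each RREF row for its pivot's exponent:
  r0: exp(ω) + (1)·1 = 0 ⇒ exp(ω) = -1
  r1: exp(ΔT) + (0)·1 = 0 ⇒ exp(ΔT) = 0
Π_1 = ω^-1 · f

["-1", "1", "0", "0", "0"]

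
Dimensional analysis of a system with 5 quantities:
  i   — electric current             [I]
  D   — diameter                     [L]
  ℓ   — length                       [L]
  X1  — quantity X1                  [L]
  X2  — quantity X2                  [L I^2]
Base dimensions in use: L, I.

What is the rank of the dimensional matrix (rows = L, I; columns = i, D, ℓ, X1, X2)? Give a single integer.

2

Dimensional matrix (L×I by i×D×ℓ×X1×X2):
  L: [ 0  1  1  1  1]
  I: [ 1  0  0  0  2]
Row reduction gives pivot columns i,D; rank = 2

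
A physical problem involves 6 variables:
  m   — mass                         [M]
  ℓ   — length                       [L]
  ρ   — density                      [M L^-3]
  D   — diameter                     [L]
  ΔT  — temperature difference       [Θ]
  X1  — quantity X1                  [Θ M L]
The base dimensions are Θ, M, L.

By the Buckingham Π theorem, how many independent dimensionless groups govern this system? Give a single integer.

3

Dimensional matrix (Θ×M×L by m×ℓ×ρ×D×ΔT×X1):
  Θ: [ 0  0  0  0  1  1]
  M: [ 1  0  1  0  0  1]
  L: [ 0  1 -3  1  0  1]
Row reduction gives pivot columns m,ℓ,ΔT; rank = 3
Π count = n − r = 6 − 3 = 3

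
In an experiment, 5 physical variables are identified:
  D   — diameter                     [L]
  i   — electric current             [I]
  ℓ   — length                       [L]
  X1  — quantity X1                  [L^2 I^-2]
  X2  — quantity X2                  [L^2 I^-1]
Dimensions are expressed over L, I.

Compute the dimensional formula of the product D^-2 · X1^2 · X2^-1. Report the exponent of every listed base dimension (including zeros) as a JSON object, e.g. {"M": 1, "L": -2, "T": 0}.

{"L": 0, "I": -3}

Dimensional matrix (L×I by D×i×ℓ×X1×X2):
  L: [ 1  0  1  2  2]
  I: [ 0  1  0 -2 -1]
  [L]: (-2)·1+(2)·2+(-1)·2 = 0
  [I]: (-2)·0+(2)·-2+(-1)·-1 = -3
⇒ I^-3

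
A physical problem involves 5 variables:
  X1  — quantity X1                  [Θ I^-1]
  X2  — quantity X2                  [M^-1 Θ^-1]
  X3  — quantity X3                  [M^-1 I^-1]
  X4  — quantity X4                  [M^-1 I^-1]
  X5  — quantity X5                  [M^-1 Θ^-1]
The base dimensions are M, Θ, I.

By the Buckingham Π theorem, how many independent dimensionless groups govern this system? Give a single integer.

3

Write exponents as rows M,Θ,I / cols X1,X2,X3,X4,X5:
  M: [ 0 -1 -1 -1 -1]
  Θ: [ 1 -1  0  0 -1]
  I: [-1  0 -1 -1  0]
RREF → pivots at {X1,X2} ⇒ r = 2
5 vars − rank 2 = 3 Π groups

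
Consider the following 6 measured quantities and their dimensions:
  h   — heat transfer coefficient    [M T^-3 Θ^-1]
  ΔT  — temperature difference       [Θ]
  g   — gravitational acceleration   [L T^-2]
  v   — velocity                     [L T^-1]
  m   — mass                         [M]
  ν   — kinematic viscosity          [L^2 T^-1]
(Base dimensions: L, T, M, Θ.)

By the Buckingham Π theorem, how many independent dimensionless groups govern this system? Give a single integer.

2

Exponent matrix [L,T,M,Θ] × [h,ΔT,g,v,m,ν]:
  L: [ 0  0  1  1  0  2]
  T: [-3  0 -2 -1  0 -1]
  M: [ 1  0  0  0  1  0]
  Θ: [-1  1  0  0  0  0]
Row reduction gives pivot columns h,ΔT,g,v; rank = 4
n=6, r=4 ⇒ 2 dimensionless groups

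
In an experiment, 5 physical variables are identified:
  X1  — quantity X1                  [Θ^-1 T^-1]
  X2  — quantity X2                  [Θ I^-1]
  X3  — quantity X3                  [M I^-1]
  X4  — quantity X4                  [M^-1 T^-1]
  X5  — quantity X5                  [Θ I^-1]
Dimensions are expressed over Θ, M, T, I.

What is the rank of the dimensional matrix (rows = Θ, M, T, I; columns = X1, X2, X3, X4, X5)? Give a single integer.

Write exponents as rows Θ,M,T,I / cols X1,X2,X3,X4,X5:
  Θ: [-1  1  0  0  1]
  M: [ 0  0  1 -1  0]
  T: [-1  0  0 -1  0]
  I: [ 0 -1 -1  0 -1]
Row reduction gives pivot columns X1,X2,X3; rank = 3

3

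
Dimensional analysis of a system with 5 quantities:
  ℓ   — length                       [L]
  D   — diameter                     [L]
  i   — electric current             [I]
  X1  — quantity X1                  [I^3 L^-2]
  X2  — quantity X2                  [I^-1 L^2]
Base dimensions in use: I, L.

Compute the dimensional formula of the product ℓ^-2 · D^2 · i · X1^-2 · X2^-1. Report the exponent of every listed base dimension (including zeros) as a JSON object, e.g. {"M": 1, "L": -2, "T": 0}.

Exponent matrix [I,L] × [ℓ,D,i,X1,X2]:
  I: [ 0  0  1  3 -1]
  L: [ 1  1  0 -2  2]
  [I]: (-2)·0+(2)·0+(1)·1+(-2)·3+(-1)·-1 = -4
  [L]: (-2)·1+(2)·1+(1)·0+(-2)·-2+(-1)·2 = 2
⇒ I^-4 L^2

{"I": -4, "L": 2}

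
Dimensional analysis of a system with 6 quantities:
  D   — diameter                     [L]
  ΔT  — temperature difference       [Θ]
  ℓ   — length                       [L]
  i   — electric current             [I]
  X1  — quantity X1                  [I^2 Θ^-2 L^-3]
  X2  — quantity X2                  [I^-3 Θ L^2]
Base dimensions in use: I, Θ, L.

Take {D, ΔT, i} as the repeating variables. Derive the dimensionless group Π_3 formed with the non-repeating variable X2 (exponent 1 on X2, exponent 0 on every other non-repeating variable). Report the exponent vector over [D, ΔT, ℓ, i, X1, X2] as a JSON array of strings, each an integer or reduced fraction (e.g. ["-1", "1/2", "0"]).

Exponent matrix [I,Θ,L] × [D,ΔT,ℓ,i,X1,X2]:
  I: [ 0  0  0  1  2 -3]
  Θ: [ 0  1  0  0 -2  1]
  L: [ 1  0  1  0 -3  2]
RREF → pivots at {D,ΔT,i} ⇒ r = 3
Pivot set = {D,ΔT,i}, free = {ℓ,X1,X2}
RREF:
  r0: [   1    0    1    0   -3    2]
  r1: [   0    1    0    0   -2    1]
  r2: [   0    0    0    1    2   -3]
Fix exponent of X2 at 1, ℓ at 0, X1 at 0; solve each RREF row for its pivot's exponent:
  r0: exp(D) + (2)·1 = 0 ⇒ exp(D) = -2
  r1: exp(ΔT) + (1)·1 = 0 ⇒ exp(ΔT) = -1
  r2: exp(i) + (-3)·1 = 0 ⇒ exp(i) = 3
Π_3 = D^-2 · ΔT^-1 · i^3 · X2

["-2", "-1", "0", "3", "0", "1"]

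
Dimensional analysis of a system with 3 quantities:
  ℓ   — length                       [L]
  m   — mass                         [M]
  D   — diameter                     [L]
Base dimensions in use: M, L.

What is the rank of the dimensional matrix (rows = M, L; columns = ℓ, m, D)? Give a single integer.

Exponent matrix [M,L] × [ℓ,m,D]:
  M: [ 0  1  0]
  L: [ 1  0  1]
RREF → pivots at {ℓ,m} ⇒ r = 2

2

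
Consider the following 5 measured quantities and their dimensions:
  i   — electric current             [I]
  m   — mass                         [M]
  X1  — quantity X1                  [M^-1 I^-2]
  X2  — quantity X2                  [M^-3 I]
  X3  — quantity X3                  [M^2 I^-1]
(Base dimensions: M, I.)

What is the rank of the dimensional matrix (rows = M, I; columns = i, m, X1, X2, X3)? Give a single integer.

2

Write exponents as rows M,I / cols i,m,X1,X2,X3:
  M: [ 0  1 -1 -3  2]
  I: [ 1  0 -2  1 -1]
Echelon form has 2 nonzero rows (pivots: i,m)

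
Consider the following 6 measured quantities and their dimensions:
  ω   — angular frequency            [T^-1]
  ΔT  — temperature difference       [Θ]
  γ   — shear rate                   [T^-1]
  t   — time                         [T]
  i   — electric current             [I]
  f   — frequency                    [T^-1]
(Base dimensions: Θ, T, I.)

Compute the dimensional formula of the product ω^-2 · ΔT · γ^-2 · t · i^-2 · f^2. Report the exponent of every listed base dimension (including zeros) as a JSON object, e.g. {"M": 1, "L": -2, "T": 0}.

Exponent matrix [Θ,T,I] × [ω,ΔT,γ,t,i,f]:
  Θ: [ 0  1  0  0  0  0]
  T: [-1  0 -1  1  0 -1]
  I: [ 0  0  0  0  1  0]
  [Θ]: (-2)·0+(1)·1+(-2)·0+(1)·0+(-2)·0+(2)·0 = 1
  [T]: (-2)·-1+(1)·0+(-2)·-1+(1)·1+(-2)·0+(2)·-1 = 3
  [I]: (-2)·0+(1)·0+(-2)·0+(1)·0+(-2)·1+(2)·0 = -2
⇒ Θ T^3 I^-2

{"Θ": 1, "T": 3, "I": -2}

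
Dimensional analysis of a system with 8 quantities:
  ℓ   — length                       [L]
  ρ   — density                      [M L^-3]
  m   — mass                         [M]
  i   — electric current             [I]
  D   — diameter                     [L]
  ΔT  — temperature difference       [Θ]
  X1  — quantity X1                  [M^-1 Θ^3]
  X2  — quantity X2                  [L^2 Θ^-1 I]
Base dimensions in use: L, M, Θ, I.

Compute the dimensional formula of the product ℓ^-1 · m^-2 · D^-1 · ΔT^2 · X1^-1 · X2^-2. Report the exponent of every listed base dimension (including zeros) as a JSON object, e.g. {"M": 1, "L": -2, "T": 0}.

{"L": -6, "M": -1, "Θ": 1, "I": -2}

Exponent matrix [L,M,Θ,I] × [ℓ,ρ,m,i,D,ΔT,X1,X2]:
  L: [ 1 -3  0  0  1  0  0  2]
  M: [ 0  1  1  0  0  0 -1  0]
  Θ: [ 0  0  0  0  0  1  3 -1]
  I: [ 0  0  0  1  0  0  0  1]
  [L]: (-1)·1+(-2)·0+(-1)·1+(2)·0+(-1)·0+(-2)·2 = -6
  [M]: (-1)·0+(-2)·1+(-1)·0+(2)·0+(-1)·-1+(-2)·0 = -1
  [Θ]: (-1)·0+(-2)·0+(-1)·0+(2)·1+(-1)·3+(-2)·-1 = 1
  [I]: (-1)·0+(-2)·0+(-1)·0+(2)·0+(-1)·0+(-2)·1 = -2
⇒ L^-6 M^-1 Θ I^-2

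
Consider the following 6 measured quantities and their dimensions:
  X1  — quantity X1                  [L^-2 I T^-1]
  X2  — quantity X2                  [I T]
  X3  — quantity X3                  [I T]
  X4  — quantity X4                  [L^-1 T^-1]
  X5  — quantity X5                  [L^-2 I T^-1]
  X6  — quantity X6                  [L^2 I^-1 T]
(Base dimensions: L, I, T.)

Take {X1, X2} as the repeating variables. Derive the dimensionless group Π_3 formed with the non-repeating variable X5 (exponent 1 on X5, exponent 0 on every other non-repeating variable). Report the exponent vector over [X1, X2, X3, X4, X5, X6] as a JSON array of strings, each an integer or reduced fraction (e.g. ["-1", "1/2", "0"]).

Dimensional matrix (L×I×T by X1×X2×X3×X4×X5×X6):
  L: [-2  0  0 -1 -2  2]
  I: [ 1  1  1  0  1 -1]
  T: [-1  1  1 -1 -1  1]
Echelon form has 2 nonzero rows (pivots: X1,X2)
Pivot set = {X1,X2}, free = {X3,X4,X5,X6}
RREF:
  r0: [   1    0    0  1/2    1   -1]
  r1: [   0    1    1 -1/2    0    0]
  r2: [   0    0    0    0    0    0]
Fix exponent of X5 at 1, X3 at 0, X4 at 0, X6 at 0; solve each RREF row for its pivot's exponent:
  r0: exp(X1) + (1)·1 = 0 ⇒ exp(X1) = -1
  r1: exp(X2) + (0)·1 = 0 ⇒ exp(X2) = 0
Π_3 = X1^-1 · X5

["-1", "0", "0", "0", "1", "0"]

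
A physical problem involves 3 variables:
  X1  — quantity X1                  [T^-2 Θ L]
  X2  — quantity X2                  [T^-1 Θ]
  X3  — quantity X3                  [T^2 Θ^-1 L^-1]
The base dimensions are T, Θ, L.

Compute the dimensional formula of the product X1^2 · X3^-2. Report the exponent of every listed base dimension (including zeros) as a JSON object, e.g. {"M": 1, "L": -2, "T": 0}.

{"T": -8, "Θ": 4, "L": 4}

Write exponents as rows T,Θ,L / cols X1,X2,X3:
  T: [-2 -1  2]
  Θ: [ 1  1 -1]
  L: [ 1  0 -1]
  [T]: (2)·-2+(-2)·2 = -8
  [Θ]: (2)·1+(-2)·-1 = 4
  [L]: (2)·1+(-2)·-1 = 4
⇒ T^-8 Θ^4 L^4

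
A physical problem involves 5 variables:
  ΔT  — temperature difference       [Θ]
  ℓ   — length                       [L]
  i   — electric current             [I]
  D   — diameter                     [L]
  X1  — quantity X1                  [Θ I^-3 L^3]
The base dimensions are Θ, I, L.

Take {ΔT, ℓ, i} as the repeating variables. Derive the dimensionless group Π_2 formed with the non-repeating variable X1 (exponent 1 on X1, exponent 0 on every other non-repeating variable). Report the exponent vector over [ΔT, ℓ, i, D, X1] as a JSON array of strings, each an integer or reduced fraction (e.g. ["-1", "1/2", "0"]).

["-1", "-3", "3", "0", "1"]

Exponent matrix [Θ,I,L] × [ΔT,ℓ,i,D,X1]:
  Θ: [ 1  0  0  0  1]
  I: [ 0  0  1  0 -3]
  L: [ 0  1  0  1  3]
RREF → pivots at {ΔT,ℓ,i} ⇒ r = 3
Repeat: ΔT,ℓ,i; free: D,X1
RREF:
  r0: [   1    0    0    0    1]
  r1: [   0    1    0    1    3]
  r2: [   0    0    1    0   -3]
Fix exponent of X1 at 1, D at 0; solve each RREF row for its pivot's exponent:
  r0: exp(ΔT) + (1)·1 = 0 ⇒ exp(ΔT) = -1
  r1: exp(ℓ) + (3)·1 = 0 ⇒ exp(ℓ) = -3
  r2: exp(i) + (-3)·1 = 0 ⇒ exp(i) = 3
Π_2 = ΔT^-1 · ℓ^-3 · i^3 · X1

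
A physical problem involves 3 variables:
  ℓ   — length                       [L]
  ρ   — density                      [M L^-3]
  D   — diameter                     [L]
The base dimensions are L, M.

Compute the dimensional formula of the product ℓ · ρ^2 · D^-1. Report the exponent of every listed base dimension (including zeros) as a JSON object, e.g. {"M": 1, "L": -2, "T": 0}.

{"L": -6, "M": 2}

Write exponents as rows L,M / cols ℓ,ρ,D:
  L: [ 1 -3  1]
  M: [ 0  1  0]
  [L]: (1)·1+(2)·-3+(-1)·1 = -6
  [M]: (1)·0+(2)·1+(-1)·0 = 2
⇒ L^-6 M^2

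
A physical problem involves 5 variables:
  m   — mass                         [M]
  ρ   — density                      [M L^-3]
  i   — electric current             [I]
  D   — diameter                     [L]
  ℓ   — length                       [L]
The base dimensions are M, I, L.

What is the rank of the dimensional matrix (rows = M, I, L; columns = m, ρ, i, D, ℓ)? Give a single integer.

3

Dimensional matrix (M×I×L by m×ρ×i×D×ℓ):
  M: [ 1  1  0  0  0]
  I: [ 0  0  1  0  0]
  L: [ 0 -3  0  1  1]
Echelon form has 3 nonzero rows (pivots: m,ρ,i)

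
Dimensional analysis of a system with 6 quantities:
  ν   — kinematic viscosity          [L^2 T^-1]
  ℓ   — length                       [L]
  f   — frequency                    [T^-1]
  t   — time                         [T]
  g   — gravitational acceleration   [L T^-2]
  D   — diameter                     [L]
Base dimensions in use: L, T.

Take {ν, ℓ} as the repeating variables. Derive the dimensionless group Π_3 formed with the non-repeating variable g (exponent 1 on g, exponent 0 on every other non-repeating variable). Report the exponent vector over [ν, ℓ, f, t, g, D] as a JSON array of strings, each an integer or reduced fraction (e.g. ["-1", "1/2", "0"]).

Exponent matrix [L,T] × [ν,ℓ,f,t,g,D]:
  L: [ 2  1  0  0  1  1]
  T: [-1  0 -1  1 -2  0]
Row reduction gives pivot columns ν,ℓ; rank = 2
Pivot set = {ν,ℓ}, free = {f,t,g,D}
RREF:
  r0: [   1    0    1   -1    2    0]
  r1: [   0    1   -2    2   -3    1]
Fix exponent of g at 1, f at 0, t at 0, D at 0; solve each RREF row for its pivot's exponent:
  r0: exp(ν) + (2)·1 = 0 ⇒ exp(ν) = -2
  r1: exp(ℓ) + (-3)·1 = 0 ⇒ exp(ℓ) = 3
Π_3 = ν^-2 · ℓ^3 · g

["-2", "3", "0", "0", "1", "0"]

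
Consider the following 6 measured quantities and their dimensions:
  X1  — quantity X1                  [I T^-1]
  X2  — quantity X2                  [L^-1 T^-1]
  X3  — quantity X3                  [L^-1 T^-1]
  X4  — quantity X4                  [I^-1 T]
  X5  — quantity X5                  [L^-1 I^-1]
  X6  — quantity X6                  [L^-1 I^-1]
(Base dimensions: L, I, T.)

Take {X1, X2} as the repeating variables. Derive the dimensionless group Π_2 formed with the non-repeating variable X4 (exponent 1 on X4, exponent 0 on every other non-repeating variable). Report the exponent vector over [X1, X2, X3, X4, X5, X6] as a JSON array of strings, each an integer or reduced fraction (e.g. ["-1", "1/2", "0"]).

["1", "0", "0", "1", "0", "0"]

Write exponents as rows L,I,T / cols X1,X2,X3,X4,X5,X6:
  L: [ 0 -1 -1  0 -1 -1]
  I: [ 1  0  0 -1 -1 -1]
  T: [-1 -1 -1  1  0  0]
Echelon form has 2 nonzero rows (pivots: X1,X2)
Repeat: X1,X2; free: X3,X4,X5,X6
RREF:
  r0: [   1    0    0   -1   -1   -1]
  r1: [   0    1    1    0    1    1]
  r2: [   0    0    0    0    0    0]
Fix exponent of X4 at 1, X3 at 0, X5 at 0, X6 at 0; solve each RREF row for its pivot's exponent:
  r0: exp(X1) + (-1)·1 = 0 ⇒ exp(X1) = 1
  r1: exp(X2) + (0)·1 = 0 ⇒ exp(X2) = 0
Π_2 = X1 · X4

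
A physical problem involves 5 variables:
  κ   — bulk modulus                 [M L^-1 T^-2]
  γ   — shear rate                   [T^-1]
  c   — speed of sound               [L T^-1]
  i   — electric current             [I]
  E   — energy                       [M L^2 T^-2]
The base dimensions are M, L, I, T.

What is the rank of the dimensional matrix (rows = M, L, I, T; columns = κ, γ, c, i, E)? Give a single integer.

4

Dimensional matrix (M×L×I×T by κ×γ×c×i×E):
  M: [ 1  0  0  0  1]
  L: [-1  0  1  0  2]
  I: [ 0  0  0  1  0]
  T: [-2 -1 -1  0 -2]
RREF → pivots at {κ,γ,c,i} ⇒ r = 4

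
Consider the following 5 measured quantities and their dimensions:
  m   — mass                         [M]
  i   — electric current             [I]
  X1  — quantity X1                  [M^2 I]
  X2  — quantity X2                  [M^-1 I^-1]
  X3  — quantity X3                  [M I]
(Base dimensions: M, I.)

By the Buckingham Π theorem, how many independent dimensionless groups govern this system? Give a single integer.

3

Exponent matrix [M,I] × [m,i,X1,X2,X3]:
  M: [ 1  0  2 -1  1]
  I: [ 0  1  1 -1  1]
RREF → pivots at {m,i} ⇒ r = 2
Π count = n − r = 5 − 2 = 3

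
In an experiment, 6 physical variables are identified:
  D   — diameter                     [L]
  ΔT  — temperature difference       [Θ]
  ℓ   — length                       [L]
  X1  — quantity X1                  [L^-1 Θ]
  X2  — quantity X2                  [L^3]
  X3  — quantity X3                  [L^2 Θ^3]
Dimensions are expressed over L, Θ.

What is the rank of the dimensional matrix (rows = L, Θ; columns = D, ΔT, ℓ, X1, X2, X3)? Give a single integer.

Write exponents as rows L,Θ / cols D,ΔT,ℓ,X1,X2,X3:
  L: [ 1  0  1 -1  3  2]
  Θ: [ 0  1  0  1  0  3]
Row reduction gives pivot columns D,ΔT; rank = 2

2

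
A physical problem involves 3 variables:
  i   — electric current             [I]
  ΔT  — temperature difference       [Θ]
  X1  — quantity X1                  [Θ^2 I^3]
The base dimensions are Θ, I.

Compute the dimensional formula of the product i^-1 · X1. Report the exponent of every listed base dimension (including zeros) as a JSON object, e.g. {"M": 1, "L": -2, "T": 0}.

Exponent matrix [Θ,I] × [i,ΔT,X1]:
  Θ: [ 0  1  2]
  I: [ 1  0  3]
  [Θ]: (-1)·0+(1)·2 = 2
  [I]: (-1)·1+(1)·3 = 2
⇒ Θ^2 I^2

{"Θ": 2, "I": 2}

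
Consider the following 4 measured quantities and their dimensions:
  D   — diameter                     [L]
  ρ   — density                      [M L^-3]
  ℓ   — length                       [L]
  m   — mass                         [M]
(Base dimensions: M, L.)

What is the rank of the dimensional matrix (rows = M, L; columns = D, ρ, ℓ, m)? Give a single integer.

2

Exponent matrix [M,L] × [D,ρ,ℓ,m]:
  M: [ 0  1  0  1]
  L: [ 1 -3  1  0]
Echelon form has 2 nonzero rows (pivots: D,ρ)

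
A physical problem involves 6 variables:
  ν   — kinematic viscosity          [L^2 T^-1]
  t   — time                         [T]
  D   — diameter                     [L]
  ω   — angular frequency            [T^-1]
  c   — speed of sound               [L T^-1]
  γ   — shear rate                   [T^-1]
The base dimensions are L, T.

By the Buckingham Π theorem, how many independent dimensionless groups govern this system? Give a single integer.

Write exponents as rows L,T / cols ν,t,D,ω,c,γ:
  L: [ 2  0  1  0  1  0]
  T: [-1  1  0 -1 -1 -1]
Echelon form has 2 nonzero rows (pivots: ν,t)
Π count = n − r = 6 − 2 = 4

4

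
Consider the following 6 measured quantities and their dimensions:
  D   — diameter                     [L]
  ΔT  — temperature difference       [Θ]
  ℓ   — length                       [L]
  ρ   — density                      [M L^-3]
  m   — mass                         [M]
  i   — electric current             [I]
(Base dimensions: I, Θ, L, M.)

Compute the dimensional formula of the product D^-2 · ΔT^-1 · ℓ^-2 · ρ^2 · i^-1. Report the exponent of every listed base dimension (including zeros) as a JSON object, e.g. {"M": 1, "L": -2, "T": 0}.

{"I": -1, "Θ": -1, "L": -10, "M": 2}

Exponent matrix [I,Θ,L,M] × [D,ΔT,ℓ,ρ,m,i]:
  I: [ 0  0  0  0  0  1]
  Θ: [ 0  1  0  0  0  0]
  L: [ 1  0  1 -3  0  0]
  M: [ 0  0  0  1  1  0]
  [I]: (-2)·0+(-1)·0+(-2)·0+(2)·0+(-1)·1 = -1
  [Θ]: (-2)·0+(-1)·1+(-2)·0+(2)·0+(-1)·0 = -1
  [L]: (-2)·1+(-1)·0+(-2)·1+(2)·-3+(-1)·0 = -10
  [M]: (-2)·0+(-1)·0+(-2)·0+(2)·1+(-1)·0 = 2
⇒ I^-1 Θ^-1 L^-10 M^2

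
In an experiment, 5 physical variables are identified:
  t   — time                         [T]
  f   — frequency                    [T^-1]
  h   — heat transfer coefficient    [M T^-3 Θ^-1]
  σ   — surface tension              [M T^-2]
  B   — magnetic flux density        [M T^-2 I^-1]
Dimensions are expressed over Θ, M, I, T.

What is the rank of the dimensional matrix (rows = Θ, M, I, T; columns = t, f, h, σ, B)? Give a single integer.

4

Exponent matrix [Θ,M,I,T] × [t,f,h,σ,B]:
  Θ: [ 0  0 -1  0  0]
  M: [ 0  0  1  1  1]
  I: [ 0  0  0  0 -1]
  T: [ 1 -1 -3 -2 -2]
Echelon form has 4 nonzero rows (pivots: t,h,σ,B)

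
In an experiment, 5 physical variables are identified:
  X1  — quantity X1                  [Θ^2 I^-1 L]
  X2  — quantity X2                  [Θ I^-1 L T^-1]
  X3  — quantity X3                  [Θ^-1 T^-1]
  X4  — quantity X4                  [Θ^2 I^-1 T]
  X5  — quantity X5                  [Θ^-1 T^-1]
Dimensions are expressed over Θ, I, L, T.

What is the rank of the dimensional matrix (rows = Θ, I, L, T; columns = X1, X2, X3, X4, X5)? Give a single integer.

3

Dimensional matrix (Θ×I×L×T by X1×X2×X3×X4×X5):
  Θ: [ 2  1 -1  2 -1]
  I: [-1 -1  0 -1  0]
  L: [ 1  1  0  0  0]
  T: [ 0 -1 -1  1 -1]
RREF → pivots at {X1,X2,X4} ⇒ r = 3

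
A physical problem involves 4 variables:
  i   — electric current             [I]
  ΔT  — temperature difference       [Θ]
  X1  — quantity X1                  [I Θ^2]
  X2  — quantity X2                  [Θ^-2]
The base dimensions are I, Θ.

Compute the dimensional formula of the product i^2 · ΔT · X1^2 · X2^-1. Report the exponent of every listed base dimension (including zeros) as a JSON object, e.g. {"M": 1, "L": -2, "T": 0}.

Dimensional matrix (I×Θ by i×ΔT×X1×X2):
  I: [ 1  0  1  0]
  Θ: [ 0  1  2 -2]
  [I]: (2)·1+(1)·0+(2)·1+(-1)·0 = 4
  [Θ]: (2)·0+(1)·1+(2)·2+(-1)·-2 = 7
⇒ I^4 Θ^7

{"I": 4, "Θ": 7}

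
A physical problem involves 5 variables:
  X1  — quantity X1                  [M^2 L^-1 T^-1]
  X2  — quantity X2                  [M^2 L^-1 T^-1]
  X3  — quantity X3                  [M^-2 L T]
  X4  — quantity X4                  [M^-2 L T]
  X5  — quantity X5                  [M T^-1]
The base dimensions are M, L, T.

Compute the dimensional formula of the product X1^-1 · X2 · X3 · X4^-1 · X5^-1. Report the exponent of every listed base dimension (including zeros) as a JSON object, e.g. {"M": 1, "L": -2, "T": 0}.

{"M": -1, "L": 0, "T": 1}

Exponent matrix [M,L,T] × [X1,X2,X3,X4,X5]:
  M: [ 2  2 -2 -2  1]
  L: [-1 -1  1  1  0]
  T: [-1 -1  1  1 -1]
  [M]: (-1)·2+(1)·2+(1)·-2+(-1)·-2+(-1)·1 = -1
  [L]: (-1)·-1+(1)·-1+(1)·1+(-1)·1+(-1)·0 = 0
  [T]: (-1)·-1+(1)·-1+(1)·1+(-1)·1+(-1)·-1 = 1
⇒ M^-1 T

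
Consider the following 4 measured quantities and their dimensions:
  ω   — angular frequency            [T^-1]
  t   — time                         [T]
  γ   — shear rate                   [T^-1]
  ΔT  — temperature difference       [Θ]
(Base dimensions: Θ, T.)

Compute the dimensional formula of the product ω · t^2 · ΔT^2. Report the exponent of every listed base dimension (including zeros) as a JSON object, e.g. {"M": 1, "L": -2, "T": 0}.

{"Θ": 2, "T": 1}

Dimensional matrix (Θ×T by ω×t×γ×ΔT):
  Θ: [ 0  0  0  1]
  T: [-1  1 -1  0]
  [Θ]: (1)·0+(2)·0+(2)·1 = 2
  [T]: (1)·-1+(2)·1+(2)·0 = 1
⇒ Θ^2 T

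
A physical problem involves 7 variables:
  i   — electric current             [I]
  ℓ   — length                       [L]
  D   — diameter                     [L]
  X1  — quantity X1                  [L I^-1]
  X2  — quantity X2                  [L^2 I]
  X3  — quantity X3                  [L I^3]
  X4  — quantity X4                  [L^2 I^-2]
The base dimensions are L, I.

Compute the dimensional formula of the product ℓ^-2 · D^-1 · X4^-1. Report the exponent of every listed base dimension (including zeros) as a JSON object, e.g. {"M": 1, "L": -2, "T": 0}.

Exponent matrix [L,I] × [i,ℓ,D,X1,X2,X3,X4]:
  L: [ 0  1  1  1  2  1  2]
  I: [ 1  0  0 -1  1  3 -2]
  [L]: (-2)·1+(-1)·1+(-1)·2 = -5
  [I]: (-2)·0+(-1)·0+(-1)·-2 = 2
⇒ L^-5 I^2

{"L": -5, "I": 2}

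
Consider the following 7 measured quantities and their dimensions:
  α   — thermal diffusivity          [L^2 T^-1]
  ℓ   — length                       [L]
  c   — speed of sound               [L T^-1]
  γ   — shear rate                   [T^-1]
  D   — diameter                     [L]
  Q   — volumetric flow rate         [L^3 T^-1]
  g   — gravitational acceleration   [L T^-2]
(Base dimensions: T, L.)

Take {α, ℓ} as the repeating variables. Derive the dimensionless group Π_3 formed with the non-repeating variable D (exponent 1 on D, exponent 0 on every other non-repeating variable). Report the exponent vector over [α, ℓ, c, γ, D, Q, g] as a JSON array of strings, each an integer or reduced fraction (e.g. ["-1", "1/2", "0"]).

["0", "-1", "0", "0", "1", "0", "0"]

Exponent matrix [T,L] × [α,ℓ,c,γ,D,Q,g]:
  T: [-1  0 -1 -1  0 -1 -2]
  L: [ 2  1  1  0  1  3  1]
Echelon form has 2 nonzero rows (pivots: α,ℓ)
Pivot set = {α,ℓ}, free = {c,γ,D,Q,g}
RREF:
  r0: [   1    0    1    1    0    1    2]
  r1: [   0    1   -1   -2    1    1   -3]
Fix exponent of D at 1, c at 0, γ at 0, Q at 0, g at 0; solve each RREF row for its pivot's exponent:
  r0: exp(α) + (0)·1 = 0 ⇒ exp(α) = 0
  r1: exp(ℓ) + (1)·1 = 0 ⇒ exp(ℓ) = -1
Π_3 = ℓ^-1 · D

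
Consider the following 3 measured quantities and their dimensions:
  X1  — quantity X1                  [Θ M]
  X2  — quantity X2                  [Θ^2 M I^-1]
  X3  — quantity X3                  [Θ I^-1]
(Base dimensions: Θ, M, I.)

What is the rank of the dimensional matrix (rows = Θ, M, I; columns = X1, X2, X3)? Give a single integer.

Write exponents as rows Θ,M,I / cols X1,X2,X3:
  Θ: [ 1  2  1]
  M: [ 1  1  0]
  I: [ 0 -1 -1]
RREF → pivots at {X1,X2} ⇒ r = 2

2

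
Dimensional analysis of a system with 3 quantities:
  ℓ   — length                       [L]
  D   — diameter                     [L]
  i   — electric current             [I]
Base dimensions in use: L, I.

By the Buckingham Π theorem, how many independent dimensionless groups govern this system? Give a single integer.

1

Dimensional matrix (L×I by ℓ×D×i):
  L: [ 1  1  0]
  I: [ 0  0  1]
RREF → pivots at {ℓ,i} ⇒ r = 2
n=3, r=2 ⇒ 1 dimensionless group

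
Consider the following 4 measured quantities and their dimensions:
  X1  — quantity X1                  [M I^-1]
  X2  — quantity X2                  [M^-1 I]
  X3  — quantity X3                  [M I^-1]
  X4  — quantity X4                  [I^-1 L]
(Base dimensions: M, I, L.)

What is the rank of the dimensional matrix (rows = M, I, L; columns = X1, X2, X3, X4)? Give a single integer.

2

Write exponents as rows M,I,L / cols X1,X2,X3,X4:
  M: [ 1 -1  1  0]
  I: [-1  1 -1 -1]
  L: [ 0  0  0  1]
Echelon form has 2 nonzero rows (pivots: X1,X4)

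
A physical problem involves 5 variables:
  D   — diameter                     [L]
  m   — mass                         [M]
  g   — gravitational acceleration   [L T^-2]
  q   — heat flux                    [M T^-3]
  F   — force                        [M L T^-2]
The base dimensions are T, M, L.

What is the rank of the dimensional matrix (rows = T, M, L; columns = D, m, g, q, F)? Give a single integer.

3

Write exponents as rows T,M,L / cols D,m,g,q,F:
  T: [ 0  0 -2 -3 -2]
  M: [ 0  1  0  1  1]
  L: [ 1  0  1  0  1]
RREF → pivots at {D,m,g} ⇒ r = 3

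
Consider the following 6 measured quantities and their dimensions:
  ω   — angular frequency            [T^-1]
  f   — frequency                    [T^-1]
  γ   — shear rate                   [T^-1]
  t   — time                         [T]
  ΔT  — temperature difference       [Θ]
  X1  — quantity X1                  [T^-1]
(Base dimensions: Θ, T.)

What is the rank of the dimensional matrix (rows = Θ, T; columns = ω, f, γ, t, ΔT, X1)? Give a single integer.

Dimensional matrix (Θ×T by ω×f×γ×t×ΔT×X1):
  Θ: [ 0  0  0  0  1  0]
  T: [-1 -1 -1  1  0 -1]
RREF → pivots at {ω,ΔT} ⇒ r = 2

2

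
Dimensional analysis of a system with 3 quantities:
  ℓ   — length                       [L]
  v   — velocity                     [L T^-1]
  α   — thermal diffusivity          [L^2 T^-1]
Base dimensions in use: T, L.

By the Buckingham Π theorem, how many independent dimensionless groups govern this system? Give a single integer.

Exponent matrix [T,L] × [ℓ,v,α]:
  T: [ 0 -1 -1]
  L: [ 1  1  2]
Row reduction gives pivot columns ℓ,v; rank = 2
Π count = n − r = 3 − 2 = 1

1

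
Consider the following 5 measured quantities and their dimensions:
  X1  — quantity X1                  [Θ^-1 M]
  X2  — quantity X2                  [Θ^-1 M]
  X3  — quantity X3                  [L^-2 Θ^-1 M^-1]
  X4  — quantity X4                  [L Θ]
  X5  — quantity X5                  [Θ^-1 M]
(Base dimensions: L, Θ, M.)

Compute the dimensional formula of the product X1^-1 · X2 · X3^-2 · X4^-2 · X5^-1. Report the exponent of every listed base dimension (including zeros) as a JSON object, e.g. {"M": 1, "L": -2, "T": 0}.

{"L": 2, "Θ": 1, "M": 1}

Dimensional matrix (L×Θ×M by X1×X2×X3×X4×X5):
  L: [ 0  0 -2  1  0]
  Θ: [-1 -1 -1  1 -1]
  M: [ 1  1 -1  0  1]
  [L]: (-1)·0+(1)·0+(-2)·-2+(-2)·1+(-1)·0 = 2
  [Θ]: (-1)·-1+(1)·-1+(-2)·-1+(-2)·1+(-1)·-1 = 1
  [M]: (-1)·1+(1)·1+(-2)·-1+(-2)·0+(-1)·1 = 1
⇒ L^2 Θ M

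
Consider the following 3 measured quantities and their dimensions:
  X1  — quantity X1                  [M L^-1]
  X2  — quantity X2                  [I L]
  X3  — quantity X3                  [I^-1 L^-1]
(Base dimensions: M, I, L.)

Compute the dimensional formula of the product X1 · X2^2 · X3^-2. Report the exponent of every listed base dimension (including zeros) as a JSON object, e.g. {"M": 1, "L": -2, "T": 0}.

{"M": 1, "I": 4, "L": 3}

Write exponents as rows M,I,L / cols X1,X2,X3:
  M: [ 1  0  0]
  I: [ 0  1 -1]
  L: [-1  1 -1]
  [M]: (1)·1+(2)·0+(-2)·0 = 1
  [I]: (1)·0+(2)·1+(-2)·-1 = 4
  [L]: (1)·-1+(2)·1+(-2)·-1 = 3
⇒ M I^4 L^3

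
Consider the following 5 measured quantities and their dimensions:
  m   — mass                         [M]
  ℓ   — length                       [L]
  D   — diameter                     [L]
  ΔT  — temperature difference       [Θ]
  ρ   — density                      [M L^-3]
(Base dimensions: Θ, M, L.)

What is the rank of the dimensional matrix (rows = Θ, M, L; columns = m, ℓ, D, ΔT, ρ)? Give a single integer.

3

Dimensional matrix (Θ×M×L by m×ℓ×D×ΔT×ρ):
  Θ: [ 0  0  0  1  0]
  M: [ 1  0  0  0  1]
  L: [ 0  1  1  0 -3]
Row reduction gives pivot columns m,ℓ,ΔT; rank = 3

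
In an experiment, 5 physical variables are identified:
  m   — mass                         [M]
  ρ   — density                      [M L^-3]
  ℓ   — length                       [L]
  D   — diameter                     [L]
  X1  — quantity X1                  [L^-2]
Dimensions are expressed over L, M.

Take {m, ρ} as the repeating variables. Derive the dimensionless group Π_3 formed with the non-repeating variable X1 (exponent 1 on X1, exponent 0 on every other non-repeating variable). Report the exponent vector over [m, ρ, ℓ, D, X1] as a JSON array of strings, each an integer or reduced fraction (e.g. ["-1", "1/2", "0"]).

["2/3", "-2/3", "0", "0", "1"]

Exponent matrix [L,M] × [m,ρ,ℓ,D,X1]:
  L: [ 0 -3  1  1 -2]
  M: [ 1  1  0  0  0]
RREF → pivots at {m,ρ} ⇒ r = 2
Repeat: m,ρ; free: ℓ,D,X1
RREF:
  r0: [   1    0  1/3  1/3 -2/3]
  r1: [   0    1 -1/3 -1/3  2/3]
Fix exponent of X1 at 1, ℓ at 0, D at 0; solve each RREF row for its pivot's exponent:
  r0: exp(m) + (-2/3)·1 = 0 ⇒ exp(m) = 2/3
  r1: exp(ρ) + (2/3)·1 = 0 ⇒ exp(ρ) = -2/3
Π_3 = m^(2/3) · ρ^(-2/3) · X1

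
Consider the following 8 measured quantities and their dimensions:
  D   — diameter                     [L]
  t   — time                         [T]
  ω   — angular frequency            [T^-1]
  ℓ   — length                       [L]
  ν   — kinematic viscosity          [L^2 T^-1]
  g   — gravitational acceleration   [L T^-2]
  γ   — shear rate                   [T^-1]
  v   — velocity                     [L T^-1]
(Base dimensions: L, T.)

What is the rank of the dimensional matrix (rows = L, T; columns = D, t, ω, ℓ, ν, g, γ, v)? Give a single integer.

Dimensional matrix (L×T by D×t×ω×ℓ×ν×g×γ×v):
  L: [ 1  0  0  1  2  1  0  1]
  T: [ 0  1 -1  0 -1 -2 -1 -1]
Echelon form has 2 nonzero rows (pivots: D,t)

2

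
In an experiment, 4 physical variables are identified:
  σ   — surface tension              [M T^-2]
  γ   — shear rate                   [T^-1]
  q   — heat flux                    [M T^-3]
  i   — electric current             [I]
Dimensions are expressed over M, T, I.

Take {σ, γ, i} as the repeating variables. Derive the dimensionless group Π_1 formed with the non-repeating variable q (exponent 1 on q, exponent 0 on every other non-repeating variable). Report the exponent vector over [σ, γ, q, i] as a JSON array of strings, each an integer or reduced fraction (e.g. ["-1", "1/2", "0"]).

["-1", "-1", "1", "0"]

Dimensional matrix (M×T×I by σ×γ×q×i):
  M: [ 1  0  1  0]
  T: [-2 -1 -3  0]
  I: [ 0  0  0  1]
Row reduction gives pivot columns σ,γ,i; rank = 3
Pivot set = {σ,γ,i}, free = {q}
RREF:
  r0: [   1    0    1    0]
  r1: [   0    1    1    0]
  r2: [   0    0    0    1]
Fix exponent of q at 1; solve each RREF row for its pivot's exponent:
  r0: exp(σ) + (1)·1 = 0 ⇒ exp(σ) = -1
  r1: exp(γ) + (1)·1 = 0 ⇒ exp(γ) = -1
  r2: exp(i) + (0)·1 = 0 ⇒ exp(i) = 0
Π_1 = σ^-1 · γ^-1 · q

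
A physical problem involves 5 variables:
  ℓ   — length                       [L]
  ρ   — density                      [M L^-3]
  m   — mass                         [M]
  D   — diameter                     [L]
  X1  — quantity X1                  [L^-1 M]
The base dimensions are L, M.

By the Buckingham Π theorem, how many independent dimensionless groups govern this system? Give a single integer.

3

Write exponents as rows L,M / cols ℓ,ρ,m,D,X1:
  L: [ 1 -3  0  1 -1]
  M: [ 0  1  1  0  1]
Echelon form has 2 nonzero rows (pivots: ℓ,ρ)
5 vars − rank 2 = 3 Π groups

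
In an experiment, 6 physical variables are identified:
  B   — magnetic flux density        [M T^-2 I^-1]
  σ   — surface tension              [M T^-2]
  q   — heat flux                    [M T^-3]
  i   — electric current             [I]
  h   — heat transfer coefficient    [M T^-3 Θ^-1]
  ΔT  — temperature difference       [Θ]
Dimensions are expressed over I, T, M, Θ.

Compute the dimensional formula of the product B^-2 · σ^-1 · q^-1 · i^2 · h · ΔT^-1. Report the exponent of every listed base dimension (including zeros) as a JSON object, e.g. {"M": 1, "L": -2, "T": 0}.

Exponent matrix [I,T,M,Θ] × [B,σ,q,i,h,ΔT]:
  I: [-1  0  0  1  0  0]
  T: [-2 -2 -3  0 -3  0]
  M: [ 1  1  1  0  1  0]
  Θ: [ 0  0  0  0 -1  1]
  [I]: (-2)·-1+(-1)·0+(-1)·0+(2)·1+(1)·0+(-1)·0 = 4
  [T]: (-2)·-2+(-1)·-2+(-1)·-3+(2)·0+(1)·-3+(-1)·0 = 6
  [M]: (-2)·1+(-1)·1+(-1)·1+(2)·0+(1)·1+(-1)·0 = -3
  [Θ]: (-2)·0+(-1)·0+(-1)·0+(2)·0+(1)·-1+(-1)·1 = -2
⇒ I^4 T^6 M^-3 Θ^-2

{"I": 4, "T": 6, "M": -3, "Θ": -2}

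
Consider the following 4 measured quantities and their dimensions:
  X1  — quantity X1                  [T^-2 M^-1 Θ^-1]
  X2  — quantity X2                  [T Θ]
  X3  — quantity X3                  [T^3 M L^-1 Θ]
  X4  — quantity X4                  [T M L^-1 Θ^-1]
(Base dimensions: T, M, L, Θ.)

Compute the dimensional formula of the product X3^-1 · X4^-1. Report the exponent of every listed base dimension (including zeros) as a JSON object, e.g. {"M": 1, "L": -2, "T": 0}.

{"T": -4, "M": -2, "L": 2, "Θ": 0}

Dimensional matrix (T×M×L×Θ by X1×X2×X3×X4):
  T: [-2  1  3  1]
  M: [-1  0  1  1]
  L: [ 0  0 -1 -1]
  Θ: [-1  1  1 -1]
  [T]: (-1)·3+(-1)·1 = -4
  [M]: (-1)·1+(-1)·1 = -2
  [L]: (-1)·-1+(-1)·-1 = 2
  [Θ]: (-1)·1+(-1)·-1 = 0
⇒ T^-4 M^-2 L^2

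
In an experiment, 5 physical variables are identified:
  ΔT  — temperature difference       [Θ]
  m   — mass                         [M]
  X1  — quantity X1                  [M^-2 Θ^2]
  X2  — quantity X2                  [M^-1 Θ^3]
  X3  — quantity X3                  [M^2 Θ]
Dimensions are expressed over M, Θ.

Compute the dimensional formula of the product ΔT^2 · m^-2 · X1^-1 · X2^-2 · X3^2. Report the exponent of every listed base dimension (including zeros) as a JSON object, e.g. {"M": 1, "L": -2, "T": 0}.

Exponent matrix [M,Θ] × [ΔT,m,X1,X2,X3]:
  M: [ 0  1 -2 -1  2]
  Θ: [ 1  0  2  3  1]
  [M]: (2)·0+(-2)·1+(-1)·-2+(-2)·-1+(2)·2 = 6
  [Θ]: (2)·1+(-2)·0+(-1)·2+(-2)·3+(2)·1 = -4
⇒ M^6 Θ^-4

{"M": 6, "Θ": -4}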